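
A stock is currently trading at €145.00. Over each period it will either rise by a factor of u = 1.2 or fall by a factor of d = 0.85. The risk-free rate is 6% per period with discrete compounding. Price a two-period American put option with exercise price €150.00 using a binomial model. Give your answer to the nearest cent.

€10.54

Risk-neutral probability p = (1 + 0.06 − 0.85)/(1.2 − 0.85) = 0.2100/0.3500 = 0.6000
Terminal stock prices: S_uu = 208.8, S_ud = 147.9, S_dd = 104.8
Terminal payoffs (K − S): max(-58.8, 0) = 0, max(2.1, 0) = 2.1, max(45.24, 0) = 45.24
Node u (S = 174): continuation = 1/1.06·[0.6000·0.0000 + 0.4000·2.1000] = 0.7925; exercise value = 0.0000 ≤ continuation, so V_u = 0.7925
Node d (S = 123.2): continuation = 1/1.06·[0.6000·2.1000 + 0.4000·45.2375] = 18.2594; exercise value = 26.7500 > continuation, so V_d = 26.7500 (exercise)
Node 0 (S = 145): continuation = 1/1.06·[0.6000·0.7925 + 0.4000·26.7500] = 10.5429; exercise value = 5.0000 ≤ continuation, so V_0 = 10.5429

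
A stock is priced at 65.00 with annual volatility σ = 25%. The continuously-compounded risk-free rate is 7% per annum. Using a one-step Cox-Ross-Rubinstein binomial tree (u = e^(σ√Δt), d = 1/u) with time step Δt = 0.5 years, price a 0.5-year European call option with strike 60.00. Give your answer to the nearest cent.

CRR parameters: u = e^(σ√Δt) = e^(0.25·√0.5) = 1.1934, d = 1/u = 0.8380
Per-period rate: rΔt = 0.07·0.5 = 0.035, so R = e^0.035 = 1.0356
Risk-neutral probability p = (e^0.035 − 0.8380)/(1.1934 − 0.8380) = 0.1977/0.3554 = 0.5561
Terminal stock prices: S_u = 77.57, S_d = 54.47
Terminal payoffs (S − K): max(17.57, 0) = 17.57, max(-5.532, 0) = 0
Node 0 (S = 65): V_0 = e^(−0.035)·[0.5561·17.5687 + 0.4439·0.0000] = 9.4347

9.43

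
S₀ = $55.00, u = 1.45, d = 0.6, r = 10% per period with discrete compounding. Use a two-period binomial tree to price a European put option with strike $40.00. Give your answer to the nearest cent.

Risk-neutral probability p = (1 + 0.1 − 0.6)/(1.45 − 0.6) = 0.5000/0.8500 = 0.5882
Terminal stock prices: S_uu = 115.6, S_ud = 47.85, S_dd = 19.8
Terminal payoffs (K − S): max(-75.64, 0) = 0, max(-7.85, 0) = 0, max(20.2, 0) = 20.2
Node u (S = 79.75): V_u = 1/1.1·[0.5882·0.0000 + 0.4118·0.0000] = 0.0000
Node d (S = 33): V_d = 1/1.1·[0.5882·0.0000 + 0.4118·20.2000] = 7.5615
Node 0 (S = 55): V_0 = 1/1.1·[0.5882·0.0000 + 0.4118·7.5615] = 2.8305

$2.83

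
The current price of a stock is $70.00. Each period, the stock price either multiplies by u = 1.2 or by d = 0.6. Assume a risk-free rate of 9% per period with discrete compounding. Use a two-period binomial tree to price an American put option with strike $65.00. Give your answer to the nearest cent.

Risk-neutral probability p = (1 + 0.09 − 0.6)/(1.2 − 0.6) = 0.4900/0.6000 = 0.8167
Terminal stock prices: S_uu = 100.8, S_ud = 50.4, S_dd = 25.2
Terminal payoffs (K − S): max(-35.8, 0) = 0, max(14.6, 0) = 14.6, max(39.8, 0) = 39.8
Node u (S = 84): continuation = 1/1.09·[0.8167·0.0000 + 0.1833·14.6000] = 2.4557; exercise value = 0.0000 ≤ continuation, so V_u = 2.4557
Node d (S = 42): continuation = 1/1.09·[0.8167·14.6000 + 0.1833·39.8000] = 17.6330; exercise value = 23.0000 > continuation, so V_d = 23.0000 (exercise)
Node 0 (S = 70): continuation = 1/1.09·[0.8167·2.4557 + 0.1833·23.0000] = 5.7084; exercise value = 0.0000 ≤ continuation, so V_0 = 5.7084

$5.71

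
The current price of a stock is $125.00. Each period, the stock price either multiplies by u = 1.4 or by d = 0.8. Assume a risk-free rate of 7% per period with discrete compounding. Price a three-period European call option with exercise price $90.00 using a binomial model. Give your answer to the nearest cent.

$55.06

Risk-neutral probability p = (1 + 0.07 − 0.8)/(1.4 − 0.8) = 0.2700/0.6000 = 0.4500
Terminal stock prices: S_uuu = 343, S_uud = 196, S_udd = 112, S_ddd = 64
Terminal payoffs (S − K): max(253, 0) = 253, max(106, 0) = 106, max(22, 0) = 22, max(-26, 0) = 0
Node uu (S = 245): V_uu = 1/1.07·[0.4500·253.0000 + 0.5500·106.0000] = 160.8879
Node ud (S = 140): V_ud = 1/1.07·[0.4500·106.0000 + 0.5500·22.0000] = 55.8879
Node dd (S = 80): V_dd = 1/1.07·[0.4500·22.0000 + 0.5500·0.0000] = 9.2523
Node u (S = 175): V_u = 1/1.07·[0.4500·160.8879 + 0.5500·55.8879] = 96.3905
Node d (S = 100): V_d = 1/1.07·[0.4500·55.8879 + 0.5500·9.2523] = 28.2601
Node 0 (S = 125): V_0 = 1/1.07·[0.4500·96.3905 + 0.5500·28.2601] = 55.0643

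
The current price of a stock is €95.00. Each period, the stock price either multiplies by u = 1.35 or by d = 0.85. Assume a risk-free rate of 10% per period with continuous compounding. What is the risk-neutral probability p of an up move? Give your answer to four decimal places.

Risk-neutral probability p = (e^0.1 − 0.85)/(1.35 − 0.85) = 0.2552/0.5000 = 0.5103

p = 0.5103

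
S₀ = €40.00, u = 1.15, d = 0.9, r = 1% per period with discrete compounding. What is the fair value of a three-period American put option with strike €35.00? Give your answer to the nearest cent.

Risk-neutral probability p = (1 + 0.01 − 0.9)/(1.15 − 0.9) = 0.1100/0.2500 = 0.4400
Terminal stock prices: S_uuu = 60.83, S_uud = 47.61, S_udd = 37.26, S_ddd = 29.16
Terminal payoffs (K − S): max(-25.83, 0) = 0, max(-12.61, 0) = 0, max(-2.26, 0) = 0, max(5.84, 0) = 5.84
Node uu (S = 52.9): continuation = 1/1.01·[0.4400·0.0000 + 0.5600·0.0000] = 0.0000; exercise value = 0.0000 ≤ continuation, so V_uu = 0.0000
Node ud (S = 41.4): continuation = 1/1.01·[0.4400·0.0000 + 0.5600·0.0000] = 0.0000; exercise value = 0.0000 ≤ continuation, so V_ud = 0.0000
Node dd (S = 32.4): continuation = 1/1.01·[0.4400·0.0000 + 0.5600·5.8400] = 3.2380; exercise value = 2.6000 ≤ continuation, so V_dd = 3.2380
Node u (S = 46): continuation = 1/1.01·[0.4400·0.0000 + 0.5600·0.0000] = 0.0000; exercise value = 0.0000 ≤ continuation, so V_u = 0.0000
Node d (S = 36): continuation = 1/1.01·[0.4400·0.0000 + 0.5600·3.2380] = 1.7953; exercise value = 0.0000 ≤ continuation, so V_d = 1.7953
Node 0 (S = 40): continuation = 1/1.01·[0.4400·0.0000 + 0.5600·1.7953] = 0.9954; exercise value = 0.0000 ≤ continuation, so V_0 = 0.9954

€1.00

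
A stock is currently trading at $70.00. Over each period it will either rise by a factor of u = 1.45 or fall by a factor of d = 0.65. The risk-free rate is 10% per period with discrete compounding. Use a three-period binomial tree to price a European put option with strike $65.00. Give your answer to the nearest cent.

Risk-neutral probability p = (1 + 0.1 − 0.65)/(1.45 − 0.65) = 0.4500/0.8000 = 0.5625
Terminal stock prices: S_uuu = 213.4, S_uud = 95.66, S_udd = 42.88, S_ddd = 19.22
Terminal payoffs (K − S): max(-148.4, 0) = 0, max(-30.66, 0) = 0, max(22.12, 0) = 22.12, max(45.78, 0) = 45.78
Node uu (S = 147.2): V_uu = 1/1.1·[0.5625·0.0000 + 0.4375·0.0000] = 0.0000
Node ud (S = 65.98): V_ud = 1/1.1·[0.5625·0.0000 + 0.4375·22.1162] = 8.7962
Node dd (S = 29.58): V_dd = 1/1.1·[0.5625·22.1162 + 0.4375·45.7763] = 29.5159
Node u (S = 101.5): V_u = 1/1.1·[0.5625·0.0000 + 0.4375·8.7962] = 3.4985
Node d (S = 45.5): V_d = 1/1.1·[0.5625·8.7962 + 0.4375·29.5159] = 16.2374
Node 0 (S = 70): V_0 = 1/1.1·[0.5625·3.4985 + 0.4375·16.2374] = 8.2470

$8.25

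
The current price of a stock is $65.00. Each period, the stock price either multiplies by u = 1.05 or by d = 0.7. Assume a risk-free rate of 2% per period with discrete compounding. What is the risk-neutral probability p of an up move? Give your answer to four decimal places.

Risk-neutral probability p = (1 + 0.02 − 0.7)/(1.05 − 0.7) = 0.3200/0.3500 = 0.9143

p = 0.9143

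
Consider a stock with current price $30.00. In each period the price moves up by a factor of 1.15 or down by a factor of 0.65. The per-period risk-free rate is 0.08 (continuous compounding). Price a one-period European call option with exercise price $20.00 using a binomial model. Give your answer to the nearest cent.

$11.60

Risk-neutral probability p = (e^0.08 − 0.65)/(1.15 − 0.65) = 0.4333/0.5000 = 0.8666
Terminal stock prices: S_u = 34.5, S_d = 19.5
Terminal payoffs (S − K): max(14.5, 0) = 14.5, max(-0.5, 0) = 0
Node 0 (S = 30): V_0 = e^(−0.08)·[0.8666·14.5000 + 0.1334·0.0000] = 11.5993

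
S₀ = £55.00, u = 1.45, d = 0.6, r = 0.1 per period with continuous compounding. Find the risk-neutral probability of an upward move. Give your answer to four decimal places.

p = 0.5943

Risk-neutral probability p = (e^0.1 − 0.6)/(1.45 − 0.6) = 0.5052/0.8500 = 0.5943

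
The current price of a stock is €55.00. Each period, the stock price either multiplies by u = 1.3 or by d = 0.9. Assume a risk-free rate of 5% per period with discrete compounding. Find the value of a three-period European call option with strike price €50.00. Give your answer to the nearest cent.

Risk-neutral probability p = (1 + 0.05 − 0.9)/(1.3 − 0.9) = 0.1500/0.4000 = 0.3750
Terminal stock prices: S_uuu = 120.8, S_uud = 83.66, S_udd = 57.92, S_ddd = 40.1
Terminal payoffs (S − K): max(70.84, 0) = 70.84, max(33.66, 0) = 33.66, max(7.915, 0) = 7.915, max(-9.905, 0) = 0
Node uu (S = 92.95): V_uu = 1/1.05·[0.3750·70.8350 + 0.6250·33.6550] = 45.3310
Node ud (S = 64.35): V_ud = 1/1.05·[0.3750·33.6550 + 0.6250·7.9150] = 16.7310
Node dd (S = 44.55): V_dd = 1/1.05·[0.3750·7.9150 + 0.6250·0.0000] = 2.8268
Node u (S = 71.5): V_u = 1/1.05·[0.3750·45.3310 + 0.6250·16.7310] = 26.1485
Node d (S = 49.5): V_d = 1/1.05·[0.3750·16.7310 + 0.6250·2.8268] = 7.6580
Node 0 (S = 55): V_0 = 1/1.05·[0.3750·26.1485 + 0.6250·7.6580] = 13.8971

€13.90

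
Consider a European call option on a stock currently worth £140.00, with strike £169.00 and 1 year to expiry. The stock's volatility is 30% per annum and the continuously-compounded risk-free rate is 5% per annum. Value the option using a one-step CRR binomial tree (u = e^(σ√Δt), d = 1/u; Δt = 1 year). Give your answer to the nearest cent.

CRR parameters: u = e^(σ√Δt) = e^(0.3·√1) = 1.3499, d = 1/u = 0.7408
Per-period rate: rΔt = 0.05·1 = 0.05, so R = e^0.05 = 1.0513
Risk-neutral probability p = (e^0.05 − 0.7408)/(1.3499 − 0.7408) = 0.3105/0.6090 = 0.5097
Terminal stock prices: S_u = 189, S_d = 103.7
Terminal payoffs (S − K): max(19.98, 0) = 19.98, max(-65.29, 0) = 0
Node 0 (S = 140): V_0 = e^(−0.05)·[0.5097·19.9802 + 0.4903·0.0000] = 9.6880

£9.69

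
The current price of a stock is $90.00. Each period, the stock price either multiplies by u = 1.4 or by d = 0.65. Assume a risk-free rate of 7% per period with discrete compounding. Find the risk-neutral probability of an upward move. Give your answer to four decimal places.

Risk-neutral probability p = (1 + 0.07 − 0.65)/(1.4 − 0.65) = 0.4200/0.7500 = 0.5600

p = 0.5600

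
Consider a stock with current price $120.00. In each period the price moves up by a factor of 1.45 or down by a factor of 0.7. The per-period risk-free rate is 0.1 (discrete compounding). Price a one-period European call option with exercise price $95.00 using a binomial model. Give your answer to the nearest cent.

Risk-neutral probability p = (1 + 0.1 − 0.7)/(1.45 − 0.7) = 0.4000/0.7500 = 0.5333
Terminal stock prices: S_u = 174, S_d = 84
Terminal payoffs (S − K): max(79, 0) = 79, max(-11, 0) = 0
Node 0 (S = 120): V_0 = 1/1.1·[0.5333·79.0000 + 0.4667·0.0000] = 38.3030

$38.30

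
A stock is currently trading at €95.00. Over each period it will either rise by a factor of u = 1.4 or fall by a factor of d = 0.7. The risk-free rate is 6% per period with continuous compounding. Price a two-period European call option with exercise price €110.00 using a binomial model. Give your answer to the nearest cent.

€18.06

Risk-neutral probability p = (e^0.06 − 0.7)/(1.4 − 0.7) = 0.3618/0.7000 = 0.5169
Terminal stock prices: S_uu = 186.2, S_ud = 93.1, S_dd = 46.55
Terminal payoffs (S − K): max(76.2, 0) = 76.2, max(-16.9, 0) = 0, max(-63.45, 0) = 0
Node u (S = 133): V_u = e^(−0.06)·[0.5169·76.2000 + 0.4831·0.0000] = 37.0947
Node d (S = 66.5): V_d = e^(−0.06)·[0.5169·0.0000 + 0.4831·0.0000] = 0.0000
Node 0 (S = 95): V_0 = e^(−0.06)·[0.5169·37.0947 + 0.4831·0.0000] = 18.0579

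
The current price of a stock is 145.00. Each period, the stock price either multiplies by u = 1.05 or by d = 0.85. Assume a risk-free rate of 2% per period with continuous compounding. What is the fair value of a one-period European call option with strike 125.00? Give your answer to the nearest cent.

Risk-neutral probability p = (e^0.02 − 0.85)/(1.05 − 0.85) = 0.1702/0.2000 = 0.8510
Terminal stock prices: S_u = 152.2, S_d = 123.2
Terminal payoffs (S − K): max(27.25, 0) = 27.25, max(-1.75, 0) = 0
Node 0 (S = 145): V_0 = e^(−0.02)·[0.8510·27.2500 + 0.1490·0.0000] = 22.7307

22.73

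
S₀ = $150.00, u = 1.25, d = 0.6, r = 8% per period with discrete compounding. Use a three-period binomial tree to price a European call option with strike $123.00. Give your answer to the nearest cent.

$60.32

Risk-neutral probability p = (1 + 0.08 − 0.6)/(1.25 − 0.6) = 0.4800/0.6500 = 0.7385
Terminal stock prices: S_uuu = 293, S_uud = 140.6, S_udd = 67.5, S_ddd = 32.4
Terminal payoffs (S − K): max(170, 0) = 170, max(17.62, 0) = 17.62, max(-55.5, 0) = 0, max(-90.6, 0) = 0
Node uu (S = 234.4): V_uu = 1/1.08·[0.7385·169.9688 + 0.2615·17.6250] = 120.4861
Node ud (S = 112.5): V_ud = 1/1.08·[0.7385·17.6250 + 0.2615·0.0000] = 12.0513
Node dd (S = 54): V_dd = 1/1.08·[0.7385·0.0000 + 0.2615·0.0000] = 0.0000
Node u (S = 187.5): V_u = 1/1.08·[0.7385·120.4861 + 0.2615·12.0513] = 85.3021
Node d (S = 90): V_d = 1/1.08·[0.7385·12.0513 + 0.2615·0.0000] = 8.2402
Node 0 (S = 150): V_0 = 1/1.08·[0.7385·85.3021 + 0.2615·8.2402] = 60.3217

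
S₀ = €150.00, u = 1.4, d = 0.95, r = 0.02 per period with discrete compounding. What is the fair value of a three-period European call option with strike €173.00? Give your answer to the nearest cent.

Risk-neutral probability p = (1 + 0.02 − 0.95)/(1.4 − 0.95) = 0.0700/0.4500 = 0.1556
Terminal stock prices: S_uuu = 411.6, S_uud = 279.3, S_udd = 189.5, S_ddd = 128.6
Terminal payoffs (S − K): max(238.6, 0) = 238.6, max(106.3, 0) = 106.3, max(16.53, 0) = 16.53, max(-44.39, 0) = 0
Node uu (S = 294): V_uu = 1/1.02·[0.1556·238.6000 + 0.8444·106.3000] = 124.3922
Node ud (S = 199.5): V_ud = 1/1.02·[0.1556·106.3000 + 0.8444·16.5250] = 29.8922
Node dd (S = 135.4): V_dd = 1/1.02·[0.1556·16.5250 + 0.8444·0.0000] = 2.5202
Node u (S = 210): V_u = 1/1.02·[0.1556·124.3922 + 0.8444·29.8922] = 43.7178
Node d (S = 142.5): V_d = 1/1.02·[0.1556·29.8922 + 0.8444·2.5202] = 6.6451
Node 0 (S = 150): V_0 = 1/1.02·[0.1556·43.7178 + 0.8444·6.6451] = 12.1686

€12.17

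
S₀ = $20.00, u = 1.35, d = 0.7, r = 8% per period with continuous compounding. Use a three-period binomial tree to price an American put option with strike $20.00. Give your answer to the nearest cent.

Risk-neutral probability p = (e^0.08 − 0.7)/(1.35 − 0.7) = 0.3833/0.6500 = 0.5897
Terminal stock prices: S_uuu = 49.21, S_uud = 25.52, S_udd = 13.23, S_ddd = 6.86
Terminal payoffs (K − S): max(-29.21, 0) = 0, max(-5.515, 0) = 0, max(6.77, 0) = 6.77, max(13.14, 0) = 13.14
Node uu (S = 36.45): continuation = e^(−0.08)·[0.5897·0.0000 + 0.4103·0.0000] = 0.0000; exercise value = 0.0000 ≤ continuation, so V_uu = 0.0000
Node ud (S = 18.9): continuation = e^(−0.08)·[0.5897·0.0000 + 0.4103·6.7700] = 2.5643; exercise value = 1.1000 ≤ continuation, so V_ud = 2.5643
Node dd (S = 9.8): continuation = e^(−0.08)·[0.5897·6.7700 + 0.4103·13.1400] = 8.6623; exercise value = 10.2000 > continuation, so V_dd = 10.2000 (exercise)
Node u (S = 27): continuation = e^(−0.08)·[0.5897·0.0000 + 0.4103·2.5643] = 0.9713; exercise value = 0.0000 ≤ continuation, so V_u = 0.9713
Node d (S = 14): continuation = e^(−0.08)·[0.5897·2.5643 + 0.4103·10.2000] = 5.2594; exercise value = 6.0000 > continuation, so V_d = 6.0000 (exercise)
Node 0 (S = 20): continuation = e^(−0.08)·[0.5897·0.9713 + 0.4103·6.0000] = 2.8014; exercise value = 0.0000 ≤ continuation, so V_0 = 2.8014

$2.80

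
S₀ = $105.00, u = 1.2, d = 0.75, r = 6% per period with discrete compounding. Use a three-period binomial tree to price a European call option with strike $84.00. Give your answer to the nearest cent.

$37.68

Risk-neutral probability p = (1 + 0.06 − 0.75)/(1.2 − 0.75) = 0.3100/0.4500 = 0.6889
Terminal stock prices: S_uuu = 181.4, S_uud = 113.4, S_udd = 70.88, S_ddd = 44.3
Terminal payoffs (S − K): max(97.44, 0) = 97.44, max(29.4, 0) = 29.4, max(-13.12, 0) = 0, max(-39.7, 0) = 0
Node uu (S = 151.2): V_uu = 1/1.06·[0.6889·97.4400 + 0.3111·29.4000] = 71.9547
Node ud (S = 94.5): V_ud = 1/1.06·[0.6889·29.4000 + 0.3111·0.0000] = 19.1069
Node dd (S = 59.06): V_dd = 1/1.06·[0.6889·0.0000 + 0.3111·0.0000] = 0.0000
Node u (S = 126): V_u = 1/1.06·[0.6889·71.9547 + 0.3111·19.1069] = 52.3709
Node d (S = 78.75): V_d = 1/1.06·[0.6889·19.1069 + 0.3111·0.0000] = 12.4175
Node 0 (S = 105): V_0 = 1/1.06·[0.6889·52.3709 + 0.3111·12.4175] = 37.6802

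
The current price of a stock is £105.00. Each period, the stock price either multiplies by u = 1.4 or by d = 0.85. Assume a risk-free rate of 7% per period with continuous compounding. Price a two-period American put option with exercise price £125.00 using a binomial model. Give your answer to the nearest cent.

£20.00

Risk-neutral probability p = (e^0.07 − 0.85)/(1.4 − 0.85) = 0.2225/0.5500 = 0.4046
Terminal stock prices: S_uu = 205.8, S_ud = 125, S_dd = 75.86
Terminal payoffs (K − S): max(-80.8, 0) = 0, max(0.05, 0) = 0.05, max(49.14, 0) = 49.14
Node u (S = 147): continuation = e^(−0.07)·[0.4046·0.0000 + 0.5954·0.0500] = 0.0278; exercise value = 0.0000 ≤ continuation, so V_u = 0.0278
Node d (S = 89.25): continuation = e^(−0.07)·[0.4046·0.0500 + 0.5954·49.1375] = 27.2992; exercise value = 35.7500 > continuation, so V_d = 35.7500 (exercise)
Node 0 (S = 105): continuation = e^(−0.07)·[0.4046·0.0278 + 0.5954·35.7500] = 19.8583; exercise value = 20.0000 > continuation, so V_0 = 20.0000 (exercise)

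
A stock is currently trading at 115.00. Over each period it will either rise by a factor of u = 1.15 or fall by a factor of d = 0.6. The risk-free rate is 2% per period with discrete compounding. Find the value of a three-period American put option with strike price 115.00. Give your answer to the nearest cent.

19.93

Risk-neutral probability p = (1 + 0.02 − 0.6)/(1.15 − 0.6) = 0.4200/0.5500 = 0.7636
Terminal stock prices: S_uuu = 174.9, S_uud = 91.25, S_udd = 47.61, S_ddd = 24.84
Terminal payoffs (K − S): max(-59.9, 0) = 0, max(23.75, 0) = 23.75, max(67.39, 0) = 67.39, max(90.16, 0) = 90.16
Node uu (S = 152.1): continuation = 1/1.02·[0.7636·0.0000 + 0.2364·23.7475] = 5.5030; exercise value = 0.0000 ≤ continuation, so V_uu = 5.5030
Node ud (S = 79.35): continuation = 1/1.02·[0.7636·23.7475 + 0.2364·67.3900] = 33.3951; exercise value = 35.6500 > continuation, so V_ud = 35.6500 (exercise)
Node dd (S = 41.4): continuation = 1/1.02·[0.7636·67.3900 + 0.2364·90.1600] = 71.3451; exercise value = 73.6000 > continuation, so V_dd = 73.6000 (exercise)
Node u (S = 132.2): continuation = 1/1.02·[0.7636·5.5030 + 0.2364·35.6500] = 12.3810; exercise value = 0.0000 ≤ continuation, so V_u = 12.3810
Node d (S = 69): continuation = 1/1.02·[0.7636·35.6500 + 0.2364·73.6000] = 43.7451; exercise value = 46.0000 > continuation, so V_d = 46.0000 (exercise)
Node 0 (S = 115): continuation = 1/1.02·[0.7636·12.3810 + 0.2364·46.0000] = 19.9288; exercise value = 0.0000 ≤ continuation, so V_0 = 19.9288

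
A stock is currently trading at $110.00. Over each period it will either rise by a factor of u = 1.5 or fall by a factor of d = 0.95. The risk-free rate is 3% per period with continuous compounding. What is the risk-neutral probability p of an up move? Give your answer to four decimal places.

p = 0.1463

Risk-neutral probability p = (e^0.03 − 0.95)/(1.5 − 0.95) = 0.0805/0.5500 = 0.1463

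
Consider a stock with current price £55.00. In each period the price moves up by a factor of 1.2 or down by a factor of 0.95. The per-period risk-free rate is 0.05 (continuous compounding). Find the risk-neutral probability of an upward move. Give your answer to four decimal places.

p = 0.4051

Risk-neutral probability p = (e^0.05 − 0.95)/(1.2 − 0.95) = 0.1013/0.2500 = 0.4051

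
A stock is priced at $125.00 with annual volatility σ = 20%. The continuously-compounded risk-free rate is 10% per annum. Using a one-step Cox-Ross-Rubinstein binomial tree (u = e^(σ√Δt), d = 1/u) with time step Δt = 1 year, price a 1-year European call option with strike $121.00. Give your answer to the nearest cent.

CRR parameters: u = e^(σ√Δt) = e^(0.2·√1) = 1.2214, d = 1/u = 0.8187
Per-period rate: rΔt = 0.1·1 = 0.1, so R = e^0.1 = 1.1052
Risk-neutral probability p = (e^0.1 − 0.8187)/(1.2214 − 0.8187) = 0.2864/0.4027 = 0.7113
Terminal stock prices: S_u = 152.7, S_d = 102.3
Terminal payoffs (S − K): max(31.68, 0) = 31.68, max(-18.66, 0) = 0
Node 0 (S = 125): V_0 = e^(−0.1)·[0.7113·31.6753 + 0.2887·0.0000] = 20.3880

$20.39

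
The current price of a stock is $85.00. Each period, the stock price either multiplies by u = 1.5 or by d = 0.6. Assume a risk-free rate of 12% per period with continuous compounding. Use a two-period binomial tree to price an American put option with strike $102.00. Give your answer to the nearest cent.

$23.59

Risk-neutral probability p = (e^0.12 − 0.6)/(1.5 − 0.6) = 0.5275/0.9000 = 0.5861
Terminal stock prices: S_uu = 191.2, S_ud = 76.5, S_dd = 30.6
Terminal payoffs (K − S): max(-89.25, 0) = 0, max(25.5, 0) = 25.5, max(71.4, 0) = 71.4
Node u (S = 127.5): continuation = e^(−0.12)·[0.5861·0.0000 + 0.4139·25.5000] = 9.3608; exercise value = 0.0000 ≤ continuation, so V_u = 9.3608
Node d (S = 51): continuation = e^(−0.12)·[0.5861·25.5000 + 0.4139·71.4000] = 39.4659; exercise value = 51.0000 > continuation, so V_d = 51.0000 (exercise)
Node 0 (S = 85): continuation = e^(−0.12)·[0.5861·9.3608 + 0.4139·51.0000] = 23.5876; exercise value = 17.0000 ≤ continuation, so V_0 = 23.5876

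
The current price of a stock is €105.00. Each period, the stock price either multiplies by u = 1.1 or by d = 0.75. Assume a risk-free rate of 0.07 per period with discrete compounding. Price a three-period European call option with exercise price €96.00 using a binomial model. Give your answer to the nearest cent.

Risk-neutral probability p = (1 + 0.07 − 0.75)/(1.1 − 0.75) = 0.3200/0.3500 = 0.9143
Terminal stock prices: S_uuu = 139.8, S_uud = 95.29, S_udd = 64.97, S_ddd = 44.3
Terminal payoffs (S − K): max(43.76, 0) = 43.76, max(-0.7125, 0) = 0, max(-31.03, 0) = 0, max(-51.7, 0) = 0
Node uu (S = 127.1): V_uu = 1/1.07·[0.9143·43.7550 + 0.0857·0.0000] = 37.3874
Node ud (S = 86.63): V_ud = 1/1.07·[0.9143·0.0000 + 0.0857·0.0000] = 0.0000
Node dd (S = 59.06): V_dd = 1/1.07·[0.9143·0.0000 + 0.0857·0.0000] = 0.0000
Node u (S = 115.5): V_u = 1/1.07·[0.9143·37.3874 + 0.0857·0.0000] = 31.9466
Node d (S = 78.75): V_d = 1/1.07·[0.9143·0.0000 + 0.0857·0.0000] = 0.0000
Node 0 (S = 105): V_0 = 1/1.07·[0.9143·31.9466 + 0.0857·0.0000] = 27.2975

€27.30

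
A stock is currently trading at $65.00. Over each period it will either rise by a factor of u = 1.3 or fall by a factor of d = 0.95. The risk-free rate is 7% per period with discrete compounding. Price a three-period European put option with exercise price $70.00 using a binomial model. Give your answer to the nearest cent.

$3.31

Risk-neutral probability p = (1 + 0.07 − 0.95)/(1.3 − 0.95) = 0.1200/0.3500 = 0.3429
Terminal stock prices: S_uuu = 142.8, S_uud = 104.4, S_udd = 76.26, S_ddd = 55.73
Terminal payoffs (K − S): max(-72.81, 0) = 0, max(-34.36, 0) = 0, max(-6.261, 0) = 0, max(14.27, 0) = 14.27
Node uu (S = 109.9): V_uu = 1/1.07·[0.3429·0.0000 + 0.6571·0.0000] = 0.0000
Node ud (S = 80.27): V_ud = 1/1.07·[0.3429·0.0000 + 0.6571·0.0000] = 0.0000
Node dd (S = 58.66): V_dd = 1/1.07·[0.3429·0.0000 + 0.6571·14.2706] = 8.7643
Node u (S = 84.5): V_u = 1/1.07·[0.3429·0.0000 + 0.6571·0.0000] = 0.0000
Node d (S = 61.75): V_d = 1/1.07·[0.3429·0.0000 + 0.6571·8.7643] = 5.3826
Node 0 (S = 65): V_0 = 1/1.07·[0.3429·0.0000 + 0.6571·5.3826] = 3.3058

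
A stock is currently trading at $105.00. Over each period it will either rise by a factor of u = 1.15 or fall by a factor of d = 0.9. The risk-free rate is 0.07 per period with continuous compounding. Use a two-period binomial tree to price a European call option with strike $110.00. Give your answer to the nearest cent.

$11.95

Risk-neutral probability p = (e^0.07 − 0.9)/(1.15 − 0.9) = 0.1725/0.2500 = 0.6900
Terminal stock prices: S_uu = 138.9, S_ud = 108.7, S_dd = 85.05
Terminal payoffs (S − K): max(28.86, 0) = 28.86, max(-1.325, 0) = 0, max(-24.95, 0) = 0
Node u (S = 120.7): V_u = e^(−0.07)·[0.6900·28.8625 + 0.3100·0.0000] = 18.5696
Node d (S = 94.5): V_d = e^(−0.07)·[0.6900·0.0000 + 0.3100·0.0000] = 0.0000
Node 0 (S = 105): V_0 = e^(−0.07)·[0.6900·18.5696 + 0.3100·0.0000] = 11.9474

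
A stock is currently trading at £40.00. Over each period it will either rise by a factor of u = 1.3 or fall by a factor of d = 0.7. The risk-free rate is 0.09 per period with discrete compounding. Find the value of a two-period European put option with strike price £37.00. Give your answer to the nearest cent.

Risk-neutral probability p = (1 + 0.09 − 0.7)/(1.3 − 0.7) = 0.3900/0.6000 = 0.6500
Terminal stock prices: S_uu = 67.6, S_ud = 36.4, S_dd = 19.6
Terminal payoffs (K − S): max(-30.6, 0) = 0, max(0.6, 0) = 0.6, max(17.4, 0) = 17.4
Node u (S = 52): V_u = 1/1.09·[0.6500·0.0000 + 0.3500·0.6000] = 0.1927
Node d (S = 28): V_d = 1/1.09·[0.6500·0.6000 + 0.3500·17.4000] = 5.9450
Node 0 (S = 40): V_0 = 1/1.09·[0.6500·0.1927 + 0.3500·5.9450] = 2.0238

£2.02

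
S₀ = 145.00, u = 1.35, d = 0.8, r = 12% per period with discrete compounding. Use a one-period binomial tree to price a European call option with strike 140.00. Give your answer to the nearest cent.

Risk-neutral probability p = (1 + 0.12 − 0.8)/(1.35 − 0.8) = 0.3200/0.5500 = 0.5818
Terminal stock prices: S_u = 195.8, S_d = 116
Terminal payoffs (S − K): max(55.75, 0) = 55.75, max(-24, 0) = 0
Node 0 (S = 145): V_0 = 1/1.12·[0.5818·55.7500 + 0.4182·0.0000] = 28.9610

28.96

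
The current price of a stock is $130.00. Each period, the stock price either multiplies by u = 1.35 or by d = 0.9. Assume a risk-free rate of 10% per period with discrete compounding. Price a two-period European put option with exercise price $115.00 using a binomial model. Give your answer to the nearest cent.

$2.47

Risk-neutral probability p = (1 + 0.1 − 0.9)/(1.35 − 0.9) = 0.2000/0.4500 = 0.4444
Terminal stock prices: S_uu = 236.9, S_ud = 158, S_dd = 105.3
Terminal payoffs (K − S): max(-121.9, 0) = 0, max(-42.95, 0) = 0, max(9.7, 0) = 9.7
Node u (S = 175.5): V_u = 1/1.1·[0.4444·0.0000 + 0.5556·0.0000] = 0.0000
Node d (S = 117): V_d = 1/1.1·[0.4444·0.0000 + 0.5556·9.7000] = 4.8990
Node 0 (S = 130): V_0 = 1/1.1·[0.4444·0.0000 + 0.5556·4.8990] = 2.4742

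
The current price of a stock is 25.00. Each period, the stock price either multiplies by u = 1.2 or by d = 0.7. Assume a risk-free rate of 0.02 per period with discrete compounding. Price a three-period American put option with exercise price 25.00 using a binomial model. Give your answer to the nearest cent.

3.53

Risk-neutral probability p = (1 + 0.02 − 0.7)/(1.2 − 0.7) = 0.3200/0.5000 = 0.6400
Terminal stock prices: S_uuu = 43.2, S_uud = 25.2, S_udd = 14.7, S_ddd = 8.575
Terminal payoffs (K − S): max(-18.2, 0) = 0, max(-0.2, 0) = 0, max(10.3, 0) = 10.3, max(16.43, 0) = 16.43
Node uu (S = 36): continuation = 1/1.02·[0.6400·0.0000 + 0.3600·0.0000] = 0.0000; exercise value = 0.0000 ≤ continuation, so V_uu = 0.0000
Node ud (S = 21): continuation = 1/1.02·[0.6400·0.0000 + 0.3600·10.3000] = 3.6353; exercise value = 4.0000 > continuation, so V_ud = 4.0000 (exercise)
Node dd (S = 12.25): continuation = 1/1.02·[0.6400·10.3000 + 0.3600·16.4250] = 12.2598; exercise value = 12.7500 > continuation, so V_dd = 12.7500 (exercise)
Node u (S = 30): continuation = 1/1.02·[0.6400·0.0000 + 0.3600·4.0000] = 1.4118; exercise value = 0.0000 ≤ continuation, so V_u = 1.4118
Node d (S = 17.5): continuation = 1/1.02·[0.6400·4.0000 + 0.3600·12.7500] = 7.0098; exercise value = 7.5000 > continuation, so V_d = 7.5000 (exercise)
Node 0 (S = 25): continuation = 1/1.02·[0.6400·1.4118 + 0.3600·7.5000] = 3.5329; exercise value = 0.0000 ≤ continuation, so V_0 = 3.5329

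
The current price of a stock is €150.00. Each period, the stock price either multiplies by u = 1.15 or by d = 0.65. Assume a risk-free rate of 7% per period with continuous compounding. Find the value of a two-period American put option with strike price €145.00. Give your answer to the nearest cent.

€10.61

Risk-neutral probability p = (e^0.07 − 0.65)/(1.15 − 0.65) = 0.4225/0.5000 = 0.8450
Terminal stock prices: S_uu = 198.4, S_ud = 112.1, S_dd = 63.38
Terminal payoffs (K − S): max(-53.37, 0) = 0, max(32.88, 0) = 32.88, max(81.62, 0) = 81.62
Node u (S = 172.5): continuation = e^(−0.07)·[0.8450·0.0000 + 0.1550·32.8750] = 4.7506; exercise value = 0.0000 ≤ continuation, so V_u = 4.7506
Node d (S = 97.5): continuation = e^(−0.07)·[0.8450·32.8750 + 0.1550·81.6250] = 37.6971; exercise value = 47.5000 > continuation, so V_d = 47.5000 (exercise)
Node 0 (S = 150): continuation = e^(−0.07)·[0.8450·4.7506 + 0.1550·47.5000] = 10.6070; exercise value = 0.0000 ≤ continuation, so V_0 = 10.6070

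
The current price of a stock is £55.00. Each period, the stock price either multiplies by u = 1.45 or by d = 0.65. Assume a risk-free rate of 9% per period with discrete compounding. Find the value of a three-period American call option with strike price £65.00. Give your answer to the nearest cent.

£16.40

Risk-neutral probability p = (1 + 0.09 − 0.65)/(1.45 − 0.65) = 0.4400/0.8000 = 0.5500
Terminal stock prices: S_uuu = 167.7, S_uud = 75.16, S_udd = 33.69, S_ddd = 15.1
Terminal payoffs (S − K): max(102.7, 0) = 102.7, max(10.16, 0) = 10.16, max(-31.31, 0) = 0, max(-49.9, 0) = 0
Node uu (S = 115.6): continuation = 1/1.09·[0.5500·102.6744 + 0.4500·10.1644] = 56.0045; exercise value = 50.6375 ≤ continuation, so V_uu = 56.0045
Node ud (S = 51.84): continuation = 1/1.09·[0.5500·10.1644 + 0.4500·0.0000] = 5.1288; exercise value = 0.0000 ≤ continuation, so V_ud = 5.1288
Node dd (S = 23.24): continuation = 1/1.09·[0.5500·0.0000 + 0.4500·0.0000] = 0.0000; exercise value = 0.0000 ≤ continuation, so V_dd = 0.0000
Node u (S = 79.75): continuation = 1/1.09·[0.5500·56.0045 + 0.4500·5.1288] = 30.3765; exercise value = 14.7500 ≤ continuation, so V_u = 30.3765
Node d (S = 35.75): continuation = 1/1.09·[0.5500·5.1288 + 0.4500·0.0000] = 2.5879; exercise value = 0.0000 ≤ continuation, so V_d = 2.5879
Node 0 (S = 55): continuation = 1/1.09·[0.5500·30.3765 + 0.4500·2.5879] = 16.3960; exercise value = 0.0000 ≤ continuation, so V_0 = 16.3960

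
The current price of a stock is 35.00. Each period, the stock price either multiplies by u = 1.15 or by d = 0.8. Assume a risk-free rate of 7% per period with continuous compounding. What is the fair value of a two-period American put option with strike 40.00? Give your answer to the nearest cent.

5.00

Risk-neutral probability p = (e^0.07 − 0.8)/(1.15 − 0.8) = 0.2725/0.3500 = 0.7786
Terminal stock prices: S_uu = 46.29, S_ud = 32.2, S_dd = 22.4
Terminal payoffs (K − S): max(-6.287, 0) = 0, max(7.8, 0) = 7.8, max(17.6, 0) = 17.6
Node u (S = 40.25): continuation = e^(−0.07)·[0.7786·0.0000 + 0.2214·7.8000] = 1.6102; exercise value = 0.0000 ≤ continuation, so V_u = 1.6102
Node d (S = 28): continuation = e^(−0.07)·[0.7786·7.8000 + 0.2214·17.6000] = 9.2958; exercise value = 12.0000 > continuation, so V_d = 12.0000 (exercise)
Node 0 (S = 35): continuation = e^(−0.07)·[0.7786·1.6102 + 0.2214·12.0000] = 3.6462; exercise value = 5.0000 > continuation, so V_0 = 5.0000 (exercise)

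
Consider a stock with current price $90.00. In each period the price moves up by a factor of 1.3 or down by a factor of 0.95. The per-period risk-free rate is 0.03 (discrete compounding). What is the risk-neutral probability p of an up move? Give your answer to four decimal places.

p = 0.2286

Risk-neutral probability p = (1 + 0.03 − 0.95)/(1.3 − 0.95) = 0.0800/0.3500 = 0.2286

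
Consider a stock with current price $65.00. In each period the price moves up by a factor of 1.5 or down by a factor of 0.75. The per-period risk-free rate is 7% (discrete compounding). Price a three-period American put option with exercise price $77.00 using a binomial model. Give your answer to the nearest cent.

$17.67

Risk-neutral probability p = (1 + 0.07 − 0.75)/(1.5 − 0.75) = 0.3200/0.7500 = 0.4267
Terminal stock prices: S_uuu = 219.4, S_uud = 109.7, S_udd = 54.84, S_ddd = 27.42
Terminal payoffs (K − S): max(-142.4, 0) = 0, max(-32.69, 0) = 0, max(22.16, 0) = 22.16, max(49.58, 0) = 49.58
Node uu (S = 146.2): continuation = 1/1.07·[0.4267·0.0000 + 0.5733·0.0000] = 0.0000; exercise value = 0.0000 ≤ continuation, so V_uu = 0.0000
Node ud (S = 73.12): continuation = 1/1.07·[0.4267·0.0000 + 0.5733·22.1562] = 11.8719; exercise value = 3.8750 ≤ continuation, so V_ud = 11.8719
Node dd (S = 36.56): continuation = 1/1.07·[0.4267·22.1562 + 0.5733·49.5781] = 35.4001; exercise value = 40.4375 > continuation, so V_dd = 40.4375 (exercise)
Node u (S = 97.5): continuation = 1/1.07·[0.4267·0.0000 + 0.5733·11.8719] = 6.3613; exercise value = 0.0000 ≤ continuation, so V_u = 6.3613
Node d (S = 48.75): continuation = 1/1.07·[0.4267·11.8719 + 0.5733·40.4375] = 26.4014; exercise value = 28.2500 > continuation, so V_d = 28.2500 (exercise)
Node 0 (S = 65): continuation = 1/1.07·[0.4267·6.3613 + 0.5733·28.2500] = 17.6736; exercise value = 12.0000 ≤ continuation, so V_0 = 17.6736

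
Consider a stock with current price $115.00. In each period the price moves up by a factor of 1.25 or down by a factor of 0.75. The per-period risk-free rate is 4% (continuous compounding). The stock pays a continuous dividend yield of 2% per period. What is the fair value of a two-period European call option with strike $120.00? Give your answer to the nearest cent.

Per-period risk-free factor R = e^0.04 = 1.0408; dividend-adjusted growth = e^(0.04−0.02) = 1.0202.
Risk-neutral probability p = (1.0202 − 0.75)/(1.25 − 0.75) = 0.2702/0.5000 = 0.5404
Terminal stock prices: S_uu = 179.7, S_ud = 107.8, S_dd = 64.69
Terminal payoffs (S − K): max(59.69, 0) = 59.69, max(-12.19, 0) = 0, max(-55.31, 0) = 0
Node u (S = 143.8): V_u = e^(−0.04)·[0.5404·59.6875 + 0.4596·0.0000] = 30.9905
Node d (S = 86.25): V_d = e^(−0.04)·[0.5404·0.0000 + 0.4596·0.0000] = 0.0000
Node 0 (S = 115): V_0 = e^(−0.04)·[0.5404·30.9905 + 0.4596·0.0000] = 16.0907

$16.09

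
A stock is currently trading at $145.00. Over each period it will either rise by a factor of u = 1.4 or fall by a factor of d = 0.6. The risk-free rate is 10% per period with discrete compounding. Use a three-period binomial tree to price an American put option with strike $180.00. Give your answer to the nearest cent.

Risk-neutral probability p = (1 + 0.1 − 0.6)/(1.4 − 0.6) = 0.5000/0.8000 = 0.6250
Terminal stock prices: S_uuu = 397.9, S_uud = 170.5, S_udd = 73.08, S_ddd = 31.32
Terminal payoffs (K − S): max(-217.9, 0) = 0, max(9.48, 0) = 9.48, max(106.9, 0) = 106.9, max(148.7, 0) = 148.7
Node uu (S = 284.2): continuation = 1/1.1·[0.6250·0.0000 + 0.3750·9.4800] = 3.2318; exercise value = 0.0000 ≤ continuation, so V_uu = 3.2318
Node ud (S = 121.8): continuation = 1/1.1·[0.6250·9.4800 + 0.3750·106.9200] = 41.8364; exercise value = 58.2000 > continuation, so V_ud = 58.2000 (exercise)
Node dd (S = 52.2): continuation = 1/1.1·[0.6250·106.9200 + 0.3750·148.6800] = 111.4364; exercise value = 127.8000 > continuation, so V_dd = 127.8000 (exercise)
Node u (S = 203): continuation = 1/1.1·[0.6250·3.2318 + 0.3750·58.2000] = 21.6772; exercise value = 0.0000 ≤ continuation, so V_u = 21.6772
Node d (S = 87): continuation = 1/1.1·[0.6250·58.2000 + 0.3750·127.8000] = 76.6364; exercise value = 93.0000 > continuation, so V_d = 93.0000 (exercise)
Node 0 (S = 145): continuation = 1/1.1·[0.6250·21.6772 + 0.3750·93.0000] = 44.0211; exercise value = 35.0000 ≤ continuation, so V_0 = 44.0211

$44.02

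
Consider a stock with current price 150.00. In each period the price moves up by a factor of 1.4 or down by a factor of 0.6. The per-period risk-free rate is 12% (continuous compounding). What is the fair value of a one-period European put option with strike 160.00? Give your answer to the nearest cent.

Risk-neutral probability p = (e^0.12 − 0.6)/(1.4 − 0.6) = 0.5275/0.8000 = 0.6594
Terminal stock prices: S_u = 210, S_d = 90
Terminal payoffs (K − S): max(-50, 0) = 0, max(70, 0) = 70
Node 0 (S = 150): V_0 = e^(−0.12)·[0.6594·0.0000 + 0.3406·70.0000] = 21.1478

21.15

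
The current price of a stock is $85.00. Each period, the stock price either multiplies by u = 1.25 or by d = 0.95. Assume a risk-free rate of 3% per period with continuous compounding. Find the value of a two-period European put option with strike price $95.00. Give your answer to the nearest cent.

$9.22

Risk-neutral probability p = (e^0.03 − 0.95)/(1.25 − 0.95) = 0.0805/0.3000 = 0.2682
Terminal stock prices: S_uu = 132.8, S_ud = 100.9, S_dd = 76.71
Terminal payoffs (K − S): max(-37.81, 0) = 0, max(-5.938, 0) = 0, max(18.29, 0) = 18.29
Node u (S = 106.2): V_u = e^(−0.03)·[0.2682·0.0000 + 0.7318·0.0000] = 0.0000
Node d (S = 80.75): V_d = e^(−0.03)·[0.2682·0.0000 + 0.7318·18.2875] = 12.9876
Node 0 (S = 85): V_0 = e^(−0.03)·[0.2682·0.0000 + 0.7318·12.9876] = 9.2237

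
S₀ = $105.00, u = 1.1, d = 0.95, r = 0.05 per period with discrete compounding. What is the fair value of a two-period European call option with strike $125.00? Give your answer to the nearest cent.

$0.83

Risk-neutral probability p = (1 + 0.05 − 0.95)/(1.1 − 0.95) = 0.1000/0.1500 = 0.6667
Terminal stock prices: S_uu = 127.1, S_ud = 109.7, S_dd = 94.76
Terminal payoffs (S − K): max(2.05, 0) = 2.05, max(-15.27, 0) = 0, max(-30.24, 0) = 0
Node u (S = 115.5): V_u = 1/1.05·[0.6667·2.0500 + 0.3333·0.0000] = 1.3016
Node d (S = 99.75): V_d = 1/1.05·[0.6667·0.0000 + 0.3333·0.0000] = 0.0000
Node 0 (S = 105): V_0 = 1/1.05·[0.6667·1.3016 + 0.3333·0.0000] = 0.8264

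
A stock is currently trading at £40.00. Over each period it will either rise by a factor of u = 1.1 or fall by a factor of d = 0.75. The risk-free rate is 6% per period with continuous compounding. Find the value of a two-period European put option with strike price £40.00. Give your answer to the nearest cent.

Risk-neutral probability p = (e^0.06 − 0.75)/(1.1 − 0.75) = 0.3118/0.3500 = 0.8910
Terminal stock prices: S_uu = 48.4, S_ud = 33, S_dd = 22.5
Terminal payoffs (K − S): max(-8.4, 0) = 0, max(7, 0) = 7, max(17.5, 0) = 17.5
Node u (S = 44): V_u = e^(−0.06)·[0.8910·0.0000 + 0.1090·7.0000] = 0.7188
Node d (S = 30): V_d = e^(−0.06)·[0.8910·7.0000 + 0.1090·17.5000] = 7.6706
Node 0 (S = 40): V_0 = e^(−0.06)·[0.8910·0.7188 + 0.1090·7.6706] = 1.3908

£1.39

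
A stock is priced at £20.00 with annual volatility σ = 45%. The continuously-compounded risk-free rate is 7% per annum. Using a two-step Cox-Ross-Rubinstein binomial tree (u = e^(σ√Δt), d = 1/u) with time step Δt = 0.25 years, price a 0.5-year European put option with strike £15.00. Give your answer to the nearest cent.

CRR parameters: u = e^(σ√Δt) = e^(0.45·√0.25) = 1.2523, d = 1/u = 0.7985
Per-period rate: rΔt = 0.07·0.25 = 0.0175, so R = e^0.0175 = 1.0177
Risk-neutral probability p = (e^0.0175 − 0.7985)/(1.2523 − 0.7985) = 0.2191/0.4538 = 0.4829
Terminal stock prices: S_uu = 31.37, S_ud = 20, S_dd = 12.75
Terminal payoffs (K − S): max(-16.37, 0) = 0, max(-5, 0) = 0, max(2.247, 0) = 2.247
Node u (S = 25.05): V_u = e^(−0.0175)·[0.4829·0.0000 + 0.5171·0.0000] = 0.0000
Node d (S = 15.97): V_d = e^(−0.0175)·[0.4829·0.0000 + 0.5171·2.2474] = 1.1420
Node 0 (S = 20): V_0 = e^(−0.0175)·[0.4829·0.0000 + 0.5171·1.1420] = 0.5803

£0.58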